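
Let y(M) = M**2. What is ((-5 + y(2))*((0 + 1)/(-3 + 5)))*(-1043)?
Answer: 1043/2 ≈ 521.50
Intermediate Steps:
((-5 + y(2))*((0 + 1)/(-3 + 5)))*(-1043) = ((-5 + 2**2)*((0 + 1)/(-3 + 5)))*(-1043) = ((-5 + 4)*(1/2))*(-1043) = -1/2*(-1043) = 1043/2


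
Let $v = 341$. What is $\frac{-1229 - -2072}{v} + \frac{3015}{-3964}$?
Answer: $\frac{2313537}{1351724} \approx 1.7115$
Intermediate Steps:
$\frac{-1229 - -2072}{v} + \frac{3015}{-3964} = \frac{-1229 - -2072}{341} + \frac{3015}{-3964} = \left(-1229 + 2072\right) \frac{1}{341} + 3015 \left(- \frac{1}{3964}\right) = 843 \cdot \frac{1}{341} - \frac{3015}{3964} = \frac{843}{341} - \frac{3015}{3964} = \frac{2313537}{1351724}$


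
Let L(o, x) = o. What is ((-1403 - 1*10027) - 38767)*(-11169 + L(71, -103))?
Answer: 557086306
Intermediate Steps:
((-1403 - 1*10027) - 38767)*(-11169 + L(71, -103)) = ((-1403 - 1*10027) - 38767)*(-11169 + 71) = ((-1403 - 10027) - 38767)*(-11098) = (-11430 - 38767)*(-11098) = -50197*(-11098) = 557086306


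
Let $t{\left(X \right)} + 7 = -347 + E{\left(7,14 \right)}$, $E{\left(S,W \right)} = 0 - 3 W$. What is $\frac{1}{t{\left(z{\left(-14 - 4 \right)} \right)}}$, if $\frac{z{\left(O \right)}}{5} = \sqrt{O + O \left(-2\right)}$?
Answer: $- \frac{1}{396} \approx -0.0025253$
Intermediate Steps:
$E{\left(S,W \right)} = - 3 W$
$z{\left(O \right)} = 5 \sqrt{- O}$ ($z{\left(O \right)} = 5 \sqrt{O + O \left(-2\right)} = 5 \sqrt{O - 2 O} = 5 \sqrt{- O}$)
$t{\left(X \right)} = -396$ ($t{\left(X \right)} = -7 - 389 = -396$)
$\frac{1}{t{\left(z{\left(-14 - 4 \right)} \right)}} = \frac{1}{-396} = - \frac{1}{396}$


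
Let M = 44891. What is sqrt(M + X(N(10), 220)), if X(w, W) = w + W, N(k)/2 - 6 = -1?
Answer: sqrt(45121) ≈ 212.42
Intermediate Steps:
N(k) = 10 (N(k) = 12 + 2*(-1) = 12 - 2 = 10)
X(w, W) = W + w
sqrt(M + X(N(10), 220)) = sqrt(44891 + (220 + 10)) = sqrt(44891 + 230) = sqrt(45121)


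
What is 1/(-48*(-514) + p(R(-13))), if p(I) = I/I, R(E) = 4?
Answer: 1/24673 ≈ 4.0530e-5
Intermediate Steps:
p(I) = 1
1/(-48*(-514) + p(R(-13))) = 1/(-48*(-514) + 1) = 1/(24672 + 1) = 1/24673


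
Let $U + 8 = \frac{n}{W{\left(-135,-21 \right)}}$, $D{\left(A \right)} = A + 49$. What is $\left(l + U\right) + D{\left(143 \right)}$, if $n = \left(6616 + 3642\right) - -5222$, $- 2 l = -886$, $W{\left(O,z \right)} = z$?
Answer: $- \frac{771}{7} \approx -110.14$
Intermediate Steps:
$l = 443$ ($l = \left(- \frac{1}{2}\right) \left(-886\right) = 443$)
$n = 15480$ ($n = 10258 + 5222 = 15480$)
$D{\left(A \right)} = 49 + A$
$U = - \frac{5216}{7}$ ($U = -8 + \frac{15480}{-21} = -8 + 15480 \left(- \frac{1}{21}\right) = -8 - \frac{5160}{7} = - \frac{5216}{7} \approx -745.14$)
$\left(l + U\right) + D{\left(143 \right)} = \left(443 - \frac{5216}{7}\right) + \left(49 + 143\right) = - \frac{2115}{7} + 192 = - \frac{771}{7}$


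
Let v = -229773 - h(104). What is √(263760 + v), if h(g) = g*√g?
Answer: √(33987 - 208*√26) ≈ 181.46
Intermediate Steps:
h(g) = g^(3/2)
v = -229773 - 208*√26 (v = -229773 - 104^(3/2) = -229773 - 208*√26 ≈ -2.3083e+5)
√(263760 + v) = √(263760 + (-229773 - 208*√26)) = √(33987 - 208*√26)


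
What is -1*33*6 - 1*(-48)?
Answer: -150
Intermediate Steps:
-1*33*6 - 1*(-48) = -33*6 + 48 = -198 + 48 = -150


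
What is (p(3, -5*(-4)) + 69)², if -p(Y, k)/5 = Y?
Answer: 2916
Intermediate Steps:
p(Y, k) = -5*Y
(p(3, -5*(-4)) + 69)² = (-5*3 + 69)² = (-15 + 69)² = 54² = 2916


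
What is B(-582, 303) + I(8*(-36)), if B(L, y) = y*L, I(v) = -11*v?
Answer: -173178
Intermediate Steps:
B(L, y) = L*y
B(-582, 303) + I(8*(-36)) = -582*303 - 88*(-36) = -176346 - 11*(-288) = -176346 + 3168 = -173178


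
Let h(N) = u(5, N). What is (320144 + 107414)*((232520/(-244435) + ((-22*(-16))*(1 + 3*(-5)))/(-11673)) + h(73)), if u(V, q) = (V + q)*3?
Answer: 56964422197344724/570657951 ≈ 9.9822e+7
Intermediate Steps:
u(V, q) = 3*V + 3*q
h(N) = 15 + 3*N (h(N) = 3*5 + 3*N = 15 + 3*N)
(320144 + 107414)*((232520/(-244435) + ((-22*(-16))*(1 + 3*(-5)))/(-11673)) + h(73)) = (320144 + 107414)*((232520/(-244435) + ((-22*(-16))*(1 + 3*(-5)))/(-11673)) + (15 + 3*73)) = 427558*((232520*(-1/244435) + (352*(1 - 15))*(-1/11673)) + (15 + 219)) = 427558*((-46504/48887 + (352*(-14))*(-1/11673)) + 234) = 427558*((-46504/48887 - 4928*(-1/11673)) + 234) = 427558*((-46504/48887 + 4928/11673) + 234) = 427558*(-301926056/570657951 + 234) = 427558*(133232034478/570657951) = 56964422197344724/570657951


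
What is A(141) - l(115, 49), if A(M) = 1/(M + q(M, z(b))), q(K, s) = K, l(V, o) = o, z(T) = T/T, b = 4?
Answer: -13817/282 ≈ -48.996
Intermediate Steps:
z(T) = 1
A(M) = 1/(2*M) (A(M) = 1/(M + M) = 1/(2*M))
A(141) - l(115, 49) = (½)/141 - 1*49 = (½)*(1/141) - 49 = 1/282 - 49 = -13817/282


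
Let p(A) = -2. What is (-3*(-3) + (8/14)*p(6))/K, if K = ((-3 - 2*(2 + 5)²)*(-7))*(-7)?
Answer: -55/34643 ≈ -0.0015876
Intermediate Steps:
K = -4949 (K = ((-3 - 2*7²)*(-7))*(-7) = ((-3 - 2*49)*(-7))*(-7) = ((-3 - 98)*(-7))*(-7) = -101*(-7)*(-7) = 707*(-7) = -4949)
(-3*(-3) + (8/14)*p(6))/K = (-3*(-3) + (8/14)*(-2))/(-4949) = (9 + (8*(1/14))*(-2))*(-1/4949) = (9 + (4/7)*(-2))*(-1/4949) = (9 - 8/7)*(-1/4949) = (55/7)*(-1/4949) = -55/34643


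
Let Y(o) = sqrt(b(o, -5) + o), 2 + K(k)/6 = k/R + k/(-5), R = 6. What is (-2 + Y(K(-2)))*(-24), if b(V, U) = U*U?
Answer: 48 - 24*sqrt(335)/5 ≈ -39.854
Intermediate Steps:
b(V, U) = U**2
K(k) = -12 - k/5 (K(k) = -12 + 6*(k/6 + k/(-5)) = -12 + 6*(k*(1/6) + k*(-1/5)) = -12 + 6*(k/6 - k/5) = -12 + 6*(-k/30) = -12 - k/5)
Y(o) = sqrt(25 + o) (Y(o) = sqrt((-5)**2 + o) = sqrt(25 + o))
(-2 + Y(K(-2)))*(-24) = (-2 + sqrt(25 + (-12 - 1/5*(-2))))*(-24) = (-2 + sqrt(25 + (-12 + 2/5)))*(-24) = (-2 + sqrt(25 - 58/5))*(-24) = (-2 + sqrt(67/5))*(-24) = (-2 + sqrt(335)/5)*(-24) = 48 - 24*sqrt(335)/5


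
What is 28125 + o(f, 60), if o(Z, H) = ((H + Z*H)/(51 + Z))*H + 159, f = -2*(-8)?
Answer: 1956228/67 ≈ 29197.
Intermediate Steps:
f = 16
o(Z, H) = 159 + H*(H + H*Z)/(51 + Z) (o(Z, H) = ((H + H*Z)/(51 + Z))*H + 159 = H*(H + H*Z)/(51 + Z) + 159 = 159 + H*(H + H*Z)/(51 + Z))
28125 + o(f, 60) = 28125 + (8109 + 60² + 159*16 + 16*60²)/(51 + 16) = 28125 + (8109 + 3600 + 2544 + 16*3600)/67 = 28125 + (8109 + 3600 + 2544 + 57600)/67 = 28125 + (1/67)*71853 = 28125 + 71853/67 = 1956228/67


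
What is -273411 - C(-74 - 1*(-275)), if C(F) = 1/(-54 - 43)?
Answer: -26520866/97 ≈ -2.7341e+5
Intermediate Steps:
C(F) = -1/97 (C(F) = 1/(-97) = -1/97)
-273411 - C(-74 - 1*(-275)) = -273411 - 1*(-1/97) = -273411 + 1/97 = -26520866/97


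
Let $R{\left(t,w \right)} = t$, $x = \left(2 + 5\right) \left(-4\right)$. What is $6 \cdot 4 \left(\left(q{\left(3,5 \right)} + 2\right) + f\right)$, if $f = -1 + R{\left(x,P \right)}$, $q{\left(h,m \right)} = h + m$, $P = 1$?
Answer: $-456$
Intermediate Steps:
$x = -28$ ($x = 7 \left(-4\right) = -28$)
$f = -29$ ($f = -1 - 28 = -29$)
$6 \cdot 4 \left(\left(q{\left(3,5 \right)} + 2\right) + f\right) = 6 \cdot 4 \left(\left(\left(3 + 5\right) + 2\right) - 29\right) = 24 \left(\left(8 + 2\right) - 29\right) = 24 \left(10 - 29\right) = 24 \left(-19\right) = -456$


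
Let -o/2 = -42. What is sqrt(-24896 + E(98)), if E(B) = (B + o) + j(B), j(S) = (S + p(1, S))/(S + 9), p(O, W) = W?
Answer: I*sqrt(282929614)/107 ≈ 157.2*I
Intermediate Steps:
o = 84 (o = -2*(-42) = 84)
j(S) = 2*S/(9 + S) (j(S) = (S + S)/(S + 9) = (2*S)/(9 + S) = 2*S/(9 + S))
E(B) = 84 + B + 2*B/(9 + B) (E(B) = (B + 84) + 2*B/(9 + B) = (84 + B) + 2*B/(9 + B) = 84 + B + 2*B/(9 + B))
sqrt(-24896 + E(98)) = sqrt(-24896 + (756 + 98**2 + 95*98)/(9 + 98)) = sqrt(-24896 + (756 + 9604 + 9310)/107) = sqrt(-24896 + (1/107)*19670) = sqrt(-24896 + 19670/107) = sqrt(-2644202/107) = I*sqrt(282929614)/107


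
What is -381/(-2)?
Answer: 381/2 ≈ 190.50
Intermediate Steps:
-381/(-2) = -½*(-381) = 381/2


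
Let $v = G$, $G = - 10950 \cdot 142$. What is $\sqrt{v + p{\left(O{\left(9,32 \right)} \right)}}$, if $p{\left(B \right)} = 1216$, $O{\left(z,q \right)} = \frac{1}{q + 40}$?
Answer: $2 i \sqrt{388421} \approx 1246.5 i$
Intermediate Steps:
$O{\left(z,q \right)} = \frac{1}{40 + q}$
$G = -1554900$ ($G = \left(-1\right) 1554900 = -1554900$)
$v = -1554900$
$\sqrt{v + p{\left(O{\left(9,32 \right)} \right)}} = \sqrt{-1554900 + 1216} = \sqrt{-1553684} = 2 i \sqrt{388421}$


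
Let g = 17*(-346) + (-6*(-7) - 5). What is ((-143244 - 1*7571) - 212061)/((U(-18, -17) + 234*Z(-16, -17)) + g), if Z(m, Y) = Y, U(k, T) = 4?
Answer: 362876/9819 ≈ 36.957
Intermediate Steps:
g = -5845 (g = -5882 + (42 - 5) = -5882 + 37 = -5845)
((-143244 - 1*7571) - 212061)/((U(-18, -17) + 234*Z(-16, -17)) + g) = ((-143244 - 1*7571) - 212061)/((4 + 234*(-17)) - 5845) = ((-143244 - 7571) - 212061)/((4 - 3978) - 5845) = (-150815 - 212061)/(-3974 - 5845) = -362876/(-9819) = -362876*(-1/9819) = 362876/9819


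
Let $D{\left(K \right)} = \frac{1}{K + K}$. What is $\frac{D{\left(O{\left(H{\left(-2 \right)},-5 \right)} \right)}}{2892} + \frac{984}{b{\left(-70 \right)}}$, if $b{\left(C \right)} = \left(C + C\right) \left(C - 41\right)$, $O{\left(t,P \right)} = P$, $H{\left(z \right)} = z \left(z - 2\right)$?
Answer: $\frac{474029}{7490280} \approx 0.063286$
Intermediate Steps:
$H{\left(z \right)} = z \left(-2 + z\right)$
$b{\left(C \right)} = 2 C \left(-41 + C\right)$
$D{\left(K \right)} = \frac{1}{2 K}$
$\frac{D{\left(O{\left(H{\left(-2 \right)},-5 \right)} \right)}}{2892} + \frac{984}{b{\left(-70 \right)}} = \frac{\frac{1}{2} \frac{1}{-5}}{2892} + \frac{984}{2 \left(-70\right) \left(-41 - 70\right)} = \frac{1}{2} \left(- \frac{1}{5}\right) \frac{1}{2892} + \frac{984}{2 \left(-70\right) \left(-111\right)} = \left(- \frac{1}{10}\right) \frac{1}{2892} + \frac{984}{15540} = - \frac{1}{28920} + 984 \cdot \frac{1}{15540} = - \frac{1}{28920} + \frac{82}{1295} = \frac{474029}{7490280}$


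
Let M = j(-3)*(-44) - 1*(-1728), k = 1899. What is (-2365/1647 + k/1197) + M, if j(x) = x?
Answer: 407467832/219051 ≈ 1860.2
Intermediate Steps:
M = 1860 (M = -3*(-44) - 1*(-1728) = 132 + 1728 = 1860)
(-2365/1647 + k/1197) + M = (-2365/1647 + 1899/1197) + 1860 = (-2365*1/1647 + 1899*(1/1197)) + 1860 = (-2365/1647 + 211/133) + 1860 = 32972/219051 + 1860 = 407467832/219051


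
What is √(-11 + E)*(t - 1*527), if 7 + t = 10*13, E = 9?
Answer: -404*I*√2 ≈ -571.34*I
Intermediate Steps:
t = 123 (t = -7 + 10*13 = -7 + 130 = 123)
√(-11 + E)*(t - 1*527) = √(-11 + 9)*(123 - 1*527) = √(-2)*(123 - 527) = (I*√2)*(-404) = -404*I*√2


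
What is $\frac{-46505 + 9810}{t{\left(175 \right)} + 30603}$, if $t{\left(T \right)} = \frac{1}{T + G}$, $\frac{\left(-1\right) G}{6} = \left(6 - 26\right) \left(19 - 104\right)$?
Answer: $- \frac{367867375}{306795074} \approx -1.1991$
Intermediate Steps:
$G = -10200$ ($G = - 6 \left(6 - 26\right) \left(19 - 104\right) = - 6 \left(\left(-20\right) \left(-85\right)\right) = \left(-6\right) 1700 = -10200$)
$t{\left(T \right)} = \frac{1}{-10200 + T}$ ($t{\left(T \right)} = \frac{1}{T - 10200} = \frac{1}{-10200 + T}$)
$\frac{-46505 + 9810}{t{\left(175 \right)} + 30603} = \frac{-46505 + 9810}{\frac{1}{-10200 + 175} + 30603} = - \frac{36695}{\frac{1}{-10025} + 30603} = - \frac{36695}{- \frac{1}{10025} + 30603} = - \frac{36695}{\frac{306795074}{10025}} = \left(-36695\right) \frac{10025}{306795074} = - \frac{367867375}{306795074}$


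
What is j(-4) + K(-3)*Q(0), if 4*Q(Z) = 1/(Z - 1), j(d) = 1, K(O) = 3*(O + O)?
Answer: 11/2 ≈ 5.5000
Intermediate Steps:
K(O) = 6*O (K(O) = 3*(2*O) = 6*O)
Q(Z) = 1/(4*(-1 + Z)) (Q(Z) = 1/(4*(Z - 1)) = 1/(4*(-1 + Z)))
j(-4) + K(-3)*Q(0) = 1 + (6*(-3))*(1/(4*(-1 + 0))) = 1 - 9/(2*(-1)) = 1 - 9*(-1)/2 = 1 - 18*(-1/4) = 1 + 9/2 = 11/2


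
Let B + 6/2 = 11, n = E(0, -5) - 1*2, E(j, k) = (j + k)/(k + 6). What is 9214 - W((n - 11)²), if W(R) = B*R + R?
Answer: 6298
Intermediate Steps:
E(j, k) = (j + k)/(6 + k)
n = -7 (n = (0 - 5)/(6 - 5) - 1*2 = -5/1 - 2 = 1*(-5) - 2 = -5 - 2 = -7)
B = 8 (B = -3 + 11 = 8)
W(R) = 9*R (W(R) = 8*R + R = 9*R)
9214 - W((n - 11)²) = 9214 - 9*(-7 - 11)² = 9214 - 9*(-18)² = 9214 - 9*324 = 9214 - 1*2916 = 9214 - 2916 = 6298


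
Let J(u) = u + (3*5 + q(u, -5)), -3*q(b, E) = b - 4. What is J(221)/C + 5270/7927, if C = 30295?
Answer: 482856107/720445395 ≈ 0.67022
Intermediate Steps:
q(b, E) = 4/3 - b/3 (q(b, E) = -(b - 4)/3 = -(-4 + b)/3 = 4/3 - b/3)
J(u) = 49/3 + 2*u/3 (J(u) = u + (3*5 + (4/3 - u/3)) = u + (15 + (4/3 - u/3)) = u + (49/3 - u/3) = 49/3 + 2*u/3)
J(221)/C + 5270/7927 = (49/3 + (⅔)*221)/30295 + 5270/7927 = (49/3 + 442/3)*(1/30295) + 5270*(1/7927) = (491/3)*(1/30295) + 5270/7927 = 491/90885 + 5270/7927 = 482856107/720445395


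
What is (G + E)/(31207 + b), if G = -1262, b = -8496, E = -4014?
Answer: -5276/22711 ≈ -0.23231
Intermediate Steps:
(G + E)/(31207 + b) = (-1262 - 4014)/(31207 - 8496) = -5276/22711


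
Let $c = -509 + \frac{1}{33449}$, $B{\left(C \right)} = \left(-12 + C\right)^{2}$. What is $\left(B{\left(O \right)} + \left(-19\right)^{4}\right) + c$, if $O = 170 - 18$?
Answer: $\frac{4997681989}{33449} \approx 1.4941 \cdot 10^{5}$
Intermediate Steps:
$O = 152$ ($O = 170 - 18 = 152$)
$c = - \frac{17025540}{33449}$ ($c = -509 + \frac{1}{33449} = - \frac{17025540}{33449} \approx -509.0$)
$\left(B{\left(O \right)} + \left(-19\right)^{4}\right) + c = \left(\left(-12 + 152\right)^{2} + \left(-19\right)^{4}\right) - \frac{17025540}{33449} = \left(140^{2} + 130321\right) - \frac{17025540}{33449} = \left(19600 + 130321\right) - \frac{17025540}{33449} = 149921 - \frac{17025540}{33449} = \frac{4997681989}{33449}$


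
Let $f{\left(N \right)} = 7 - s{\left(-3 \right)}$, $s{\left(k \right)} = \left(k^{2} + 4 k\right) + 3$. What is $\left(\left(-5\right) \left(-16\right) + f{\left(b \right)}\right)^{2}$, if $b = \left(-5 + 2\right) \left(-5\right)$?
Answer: $7569$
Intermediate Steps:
$s{\left(k \right)} = 3 + k^{2} + 4 k$
$b = 15$ ($b = \left(-3\right) \left(-5\right) = 15$)
$f{\left(N \right)} = 7$ ($f{\left(N \right)} = 7 - \left(3 + \left(-3\right)^{2} + 4 \left(-3\right)\right) = 7 - \left(3 + 9 - 12\right) = 7 - 0 = 7 + 0 = 7$)
$\left(\left(-5\right) \left(-16\right) + f{\left(b \right)}\right)^{2} = \left(\left(-5\right) \left(-16\right) + 7\right)^{2} = \left(80 + 7\right)^{2} = 87^{2} = 7569$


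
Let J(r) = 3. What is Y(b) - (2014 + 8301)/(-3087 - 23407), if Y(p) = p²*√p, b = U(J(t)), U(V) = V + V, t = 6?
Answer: 10315/26494 + 36*√6 ≈ 88.571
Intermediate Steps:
U(V) = 2*V
b = 6 (b = 2*3 = 6)
Y(p) = p^(5/2)
Y(b) - (2014 + 8301)/(-3087 - 23407) = 6^(5/2) - (2014 + 8301)/(-3087 - 23407) = 36*√6 - 10315/(-26494) = 36*√6 - 10315*(-1)/26494 = 36*√6 - 1*(-10315/26494) = 36*√6 + 10315/26494 = 10315/26494 + 36*√6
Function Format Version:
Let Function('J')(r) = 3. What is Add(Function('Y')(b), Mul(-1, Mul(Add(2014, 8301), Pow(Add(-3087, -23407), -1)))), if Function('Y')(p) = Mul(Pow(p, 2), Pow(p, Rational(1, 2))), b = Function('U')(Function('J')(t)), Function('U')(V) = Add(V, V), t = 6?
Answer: Add(Rational(10315, 26494), Mul(36, Pow(6, Rational(1, 2)))) ≈ 88.571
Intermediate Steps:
Function('U')(V) = Mul(2, V)
b = 6 (b = Mul(2, 3) = 6)
Function('Y')(p) = Pow(p, Rational(5, 2))
Add(Function('Y')(b), Mul(-1, Mul(Add(2014, 8301), Pow(Add(-3087, -23407), -1)))) = Add(Pow(6, Rational(5, 2)), Mul(-1, Mul(Add(2014, 8301), Pow(Add(-3087, -23407), -1)))) = Add(Mul(36, Pow(6, Rational(1, 2))), Mul(-1, Mul(10315, Pow(-26494, -1)))) = Add(Mul(36, Pow(6, Rational(1, 2))), Mul(-1, Mul(10315, Rational(-1, 26494)))) = Add(Mul(36, Pow(6, Rational(1, 2))), Mul(-1, Rational(-10315, 26494))) = Add(Mul(36, Pow(6, Rational(1, 2))), Rational(10315, 26494)) = Add(Rational(10315, 26494), Mul(36, Pow(6, Rational(1, 2))))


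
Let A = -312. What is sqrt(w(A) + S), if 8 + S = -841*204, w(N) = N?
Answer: 2*I*sqrt(42971) ≈ 414.59*I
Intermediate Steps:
S = -171572 (S = -8 - 841*204 = -8 - 171564 = -171572)
sqrt(w(A) + S) = sqrt(-312 - 171572) = sqrt(-171884) = 2*I*sqrt(42971)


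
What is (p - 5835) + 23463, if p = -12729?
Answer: 4899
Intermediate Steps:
(p - 5835) + 23463 = (-12729 - 5835) + 23463 = -18564 + 23463 = 4899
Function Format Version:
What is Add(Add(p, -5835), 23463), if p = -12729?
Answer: 4899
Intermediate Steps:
Add(Add(p, -5835), 23463) = Add(Add(-12729, -5835), 23463) = Add(-18564, 23463) = 4899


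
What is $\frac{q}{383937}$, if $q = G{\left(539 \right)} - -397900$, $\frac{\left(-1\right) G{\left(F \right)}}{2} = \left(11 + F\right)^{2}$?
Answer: $- \frac{207100}{383937} \approx -0.53941$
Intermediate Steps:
$G{\left(F \right)} = - 2 \left(11 + F\right)^{2}$
$q = -207100$ ($q = - 2 \left(11 + 539\right)^{2} - -397900 = - 2 \cdot 550^{2} + 397900 = \left(-2\right) 302500 + 397900 = -605000 + 397900 = -207100$)
$\frac{q}{383937} = - \frac{207100}{383937}$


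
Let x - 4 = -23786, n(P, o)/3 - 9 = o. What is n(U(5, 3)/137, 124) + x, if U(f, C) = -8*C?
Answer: -23383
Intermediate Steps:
n(P, o) = 27 + 3*o
x = -23782 (x = 4 - 23786 = -23782)
n(U(5, 3)/137, 124) + x = (27 + 3*124) - 23782 = (27 + 372) - 23782 = 399 - 23782 = -23383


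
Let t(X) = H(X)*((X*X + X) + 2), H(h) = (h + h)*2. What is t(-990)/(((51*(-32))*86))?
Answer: 20194185/731 ≈ 27625.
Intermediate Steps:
H(h) = 4*h (H(h) = (2*h)*2 = 4*h)
t(X) = 4*X*(2 + X + X²) (t(X) = (4*X)*((X*X + X) + 2) = (4*X)*((X² + X) + 2) = (4*X)*((X + X²) + 2) = (4*X)*(2 + X + X²) = 4*X*(2 + X + X²))
t(-990)/(((51*(-32))*86)) = (4*(-990)*(2 - 990 + (-990)²))/(((51*(-32))*86)) = (4*(-990)*(2 - 990 + 980100))/((-1632*86)) = (4*(-990)*979112)/(-140352) = -3877283520*(-1/140352) = 20194185/731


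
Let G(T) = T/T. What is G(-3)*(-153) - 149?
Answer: -302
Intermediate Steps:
G(T) = 1
G(-3)*(-153) - 149 = 1*(-153) - 149 = -153 - 149 = -302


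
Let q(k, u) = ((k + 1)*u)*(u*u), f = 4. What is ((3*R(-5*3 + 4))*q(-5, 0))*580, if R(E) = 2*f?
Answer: 0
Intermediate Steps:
R(E) = 8 (R(E) = 2*4 = 8)
q(k, u) = u³*(1 + k) (q(k, u) = ((1 + k)*u)*u² = (u*(1 + k))*u² = u³*(1 + k))
((3*R(-5*3 + 4))*q(-5, 0))*580 = ((3*8)*(0³*(1 - 5)))*580 = (24*(0*(-4)))*580 = (24*0)*580 = 0*580 = 0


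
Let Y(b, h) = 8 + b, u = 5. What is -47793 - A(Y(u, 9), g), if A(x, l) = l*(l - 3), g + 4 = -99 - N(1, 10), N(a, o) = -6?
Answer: -57493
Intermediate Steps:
g = -97 (g = -4 + (-99 - 1*(-6)) = -4 + (-99 + 6) = -4 - 93 = -97)
A(x, l) = l*(-3 + l)
-47793 - A(Y(u, 9), g) = -47793 - (-97)*(-3 - 97) = -47793 - (-97)*(-100) = -47793 - 1*9700 = -47793 - 9700 = -57493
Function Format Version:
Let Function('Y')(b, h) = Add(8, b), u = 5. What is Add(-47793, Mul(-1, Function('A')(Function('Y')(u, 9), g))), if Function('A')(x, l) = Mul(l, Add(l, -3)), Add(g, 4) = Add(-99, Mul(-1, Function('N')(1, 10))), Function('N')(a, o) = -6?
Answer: -57493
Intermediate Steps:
g = -97 (g = Add(-4, Add(-99, Mul(-1, -6))) = Add(-4, Add(-99, 6)) = Add(-4, -93) = -97)
Function('A')(x, l) = Mul(l, Add(-3, l))
Add(-47793, Mul(-1, Function('A')(Function('Y')(u, 9), g))) = Add(-47793, Mul(-1, Mul(-97, Add(-3, -97)))) = Add(-47793, Mul(-1, Mul(-97, -100))) = Add(-47793, Mul(-1, 9700)) = Add(-47793, -9700) = -57493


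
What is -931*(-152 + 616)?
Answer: -431984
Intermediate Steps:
-931*(-152 + 616) = -931*464 = -431984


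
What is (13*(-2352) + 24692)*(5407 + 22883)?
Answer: -166458360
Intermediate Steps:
(13*(-2352) + 24692)*(5407 + 22883) = (-30576 + 24692)*28290 = -5884*28290 = -166458360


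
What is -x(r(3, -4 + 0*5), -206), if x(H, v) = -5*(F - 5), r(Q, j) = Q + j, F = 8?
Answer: 15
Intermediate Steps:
x(H, v) = -15 (x(H, v) = -5*(8 - 5) = -5*3 = -15)
-x(r(3, -4 + 0*5), -206) = -1*(-15) = 15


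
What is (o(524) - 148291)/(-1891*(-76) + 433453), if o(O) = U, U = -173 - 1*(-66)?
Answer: -148398/577169 ≈ -0.25711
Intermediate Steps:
U = -107 (U = -173 + 66 = -107)
o(O) = -107
(o(524) - 148291)/(-1891*(-76) + 433453) = (-107 - 148291)/(-1891*(-76) + 433453) = -148398/(143716 + 433453) = -148398/577169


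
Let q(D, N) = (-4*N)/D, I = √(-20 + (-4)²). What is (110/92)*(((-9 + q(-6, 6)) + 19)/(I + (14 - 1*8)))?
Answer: 231/92 - 77*I/92 ≈ 2.5109 - 0.83696*I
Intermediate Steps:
I = 2*I (I = √(-20 + 16) = √(-4) = 2*I ≈ 2.0*I)
q(D, N) = -4*N/D
(110/92)*(((-9 + q(-6, 6)) + 19)/(I + (14 - 1*8))) = (110/92)*(((-9 - 4*6/(-6)) + 19)/(2*I + (14 - 1*8))) = (110*(1/92))*(((-9 - 4*6*(-⅙)) + 19)/(2*I + (14 - 8))) = 55*(((-9 + 4) + 19)/(2*I + 6))/46 = 55*((-5 + 19)/(6 + 2*I))/46 = 55*(14*((6 - 2*I)/40))/46 = 55*(7*(6 - 2*I)/20)/46 = 77*(6 - 2*I)/184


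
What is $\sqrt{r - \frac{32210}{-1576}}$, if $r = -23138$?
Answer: $\frac{3 i \sqrt{398741987}}{394} \approx 152.04 i$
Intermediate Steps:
$\sqrt{r - \frac{32210}{-1576}} = \sqrt{-23138 - \frac{32210}{-1576}} = \sqrt{-23138 - - \frac{16105}{788}} = \sqrt{-23138 + \frac{16105}{788}} = \sqrt{- \frac{18216639}{788}} = \frac{3 i \sqrt{398741987}}{394}$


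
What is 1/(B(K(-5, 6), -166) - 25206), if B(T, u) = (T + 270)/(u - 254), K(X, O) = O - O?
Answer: -14/352893 ≈ -3.9672e-5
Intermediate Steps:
K(X, O) = 0
B(T, u) = (270 + T)/(-254 + u)
1/(B(K(-5, 6), -166) - 25206) = 1/((270 + 0)/(-254 - 166) - 25206) = 1/(270/(-420) - 25206) = 1/(-1/420*270 - 25206) = 1/(-9/14 - 25206) = 1/(-352893/14) = -14/352893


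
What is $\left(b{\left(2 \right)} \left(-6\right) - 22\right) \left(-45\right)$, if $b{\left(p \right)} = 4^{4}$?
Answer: $70110$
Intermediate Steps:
$b{\left(p \right)} = 256$
$\left(b{\left(2 \right)} \left(-6\right) - 22\right) \left(-45\right) = \left(256 \left(-6\right) - 22\right) \left(-45\right) = \left(-1536 - 22\right) \left(-45\right) = \left(-1558\right) \left(-45\right) = 70110$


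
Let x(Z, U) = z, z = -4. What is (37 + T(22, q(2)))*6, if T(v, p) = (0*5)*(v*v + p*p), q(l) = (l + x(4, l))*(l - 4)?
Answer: 222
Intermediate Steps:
x(Z, U) = -4
q(l) = (-4 + l)**2 (q(l) = (l - 4)*(l - 4) = (-4 + l)*(-4 + l) = (-4 + l)**2)
T(v, p) = 0 (T(v, p) = 0*(v**2 + p**2) = 0*(p**2 + v**2) = 0)
(37 + T(22, q(2)))*6 = (37 + 0)*6 = 37*6 = 222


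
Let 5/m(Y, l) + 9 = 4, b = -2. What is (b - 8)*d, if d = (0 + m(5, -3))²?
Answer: -10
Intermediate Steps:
m(Y, l) = -1 (m(Y, l) = 5/(-9 + 4) = 5/(-5) = 5*(-⅕) = -1)
d = 1 (d = (0 - 1)² = (-1)² = 1)
(b - 8)*d = (-2 - 8)*1 = -10*1 = -10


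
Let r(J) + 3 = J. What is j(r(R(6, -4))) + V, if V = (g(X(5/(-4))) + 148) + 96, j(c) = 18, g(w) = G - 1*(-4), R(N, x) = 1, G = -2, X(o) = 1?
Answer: 264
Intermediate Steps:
r(J) = -3 + J
g(w) = 2 (g(w) = -2 - 1*(-4) = -2 + 4 = 2)
V = 246 (V = (2 + 148) + 96 = 150 + 96 = 246)
j(r(R(6, -4))) + V = 18 + 246 = 264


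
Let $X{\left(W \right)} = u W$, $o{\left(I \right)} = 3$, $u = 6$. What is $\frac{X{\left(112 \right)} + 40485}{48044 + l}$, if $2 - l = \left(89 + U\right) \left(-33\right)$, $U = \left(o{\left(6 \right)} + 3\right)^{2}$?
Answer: $\frac{41157}{52171} \approx 0.78889$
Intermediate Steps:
$U = 36$ ($U = \left(3 + 3\right)^{2} = 6^{2} = 36$)
$l = 4127$ ($l = 2 - \left(89 + 36\right) \left(-33\right) = 2 - 125 \left(-33\right) = 2 - -4125 = 2 + 4125 = 4127$)
$X{\left(W \right)} = 6 W$
$\frac{X{\left(112 \right)} + 40485}{48044 + l} = \frac{6 \cdot 112 + 40485}{48044 + 4127} = \frac{672 + 40485}{52171} = 41157 \cdot \frac{1}{52171} = \frac{41157}{52171}$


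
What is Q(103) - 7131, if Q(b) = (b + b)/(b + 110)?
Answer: -1518697/213 ≈ -7130.0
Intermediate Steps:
Q(b) = 2*b/(110 + b) (Q(b) = (2*b)/(110 + b) = 2*b/(110 + b))
Q(103) - 7131 = 2*103/(110 + 103) - 7131 = 2*103/213 - 7131 = 2*103*(1/213) - 7131 = 206/213 - 7131 = -1518697/213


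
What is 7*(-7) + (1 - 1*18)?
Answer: -66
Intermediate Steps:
7*(-7) + (1 - 1*18) = -49 + (1 - 18) = -49 - 17 = -66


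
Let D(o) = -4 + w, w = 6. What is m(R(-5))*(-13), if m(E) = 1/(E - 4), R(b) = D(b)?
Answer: 13/2 ≈ 6.5000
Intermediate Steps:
D(o) = 2 (D(o) = -4 + 6 = 2)
R(b) = 2
m(E) = 1/(-4 + E)
m(R(-5))*(-13) = -13/(-4 + 2) = -13/(-2) = -½*(-13) = 13/2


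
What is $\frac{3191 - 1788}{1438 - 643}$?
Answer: $\frac{1403}{795} \approx 1.7648$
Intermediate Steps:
$\frac{3191 - 1788}{1438 - 643} = \frac{1403}{795}$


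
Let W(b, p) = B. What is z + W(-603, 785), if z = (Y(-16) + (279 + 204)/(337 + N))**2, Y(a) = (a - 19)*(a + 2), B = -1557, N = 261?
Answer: 161790589/676 ≈ 2.3934e+5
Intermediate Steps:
W(b, p) = -1557
Y(a) = (-19 + a)*(2 + a)
z = 162843121/676 (z = ((-38 + (-16)**2 - 17*(-16)) + (279 + 204)/(337 + 261))**2 = ((-38 + 256 + 272) + 483/598)**2 = (490 + 483*(1/598))**2 = (490 + 21/26)**2 = (12761/26)**2 = 162843121/676 ≈ 2.4089e+5)
z + W(-603, 785) = 162843121/676 - 1557 = 161790589/676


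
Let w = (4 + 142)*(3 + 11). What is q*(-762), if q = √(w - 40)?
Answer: -1524*√501 ≈ -34112.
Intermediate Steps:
w = 2044 (w = 146*14 = 2044)
q = 2*√501 (q = √(2044 - 40) = √2004 = 2*√501 ≈ 44.766)
q*(-762) = (2*√501)*(-762) = -1524*√501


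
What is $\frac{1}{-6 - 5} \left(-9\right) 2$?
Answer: $\frac{18}{11} \approx 1.6364$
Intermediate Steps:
$\frac{1}{-6 - 5} \left(-9\right) 2 = \frac{1}{-11} \left(-9\right) 2 = \left(- \frac{1}{11}\right) \left(-9\right) 2 = \frac{9}{11} \cdot 2 = \frac{18}{11}$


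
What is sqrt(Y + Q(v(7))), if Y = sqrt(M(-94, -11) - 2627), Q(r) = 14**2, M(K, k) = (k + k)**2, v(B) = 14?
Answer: sqrt(196 + I*sqrt(2143)) ≈ 14.096 + 1.642*I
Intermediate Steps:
M(K, k) = 4*k**2 (M(K, k) = (2*k)**2 = 4*k**2)
Q(r) = 196
Y = I*sqrt(2143) (Y = sqrt(4*(-11)**2 - 2627) = sqrt(4*121 - 2627) = sqrt(484 - 2627) = sqrt(-2143) = I*sqrt(2143) ≈ 46.293*I)
sqrt(Y + Q(v(7))) = sqrt(I*sqrt(2143) + 196) = sqrt(196 + I*sqrt(2143))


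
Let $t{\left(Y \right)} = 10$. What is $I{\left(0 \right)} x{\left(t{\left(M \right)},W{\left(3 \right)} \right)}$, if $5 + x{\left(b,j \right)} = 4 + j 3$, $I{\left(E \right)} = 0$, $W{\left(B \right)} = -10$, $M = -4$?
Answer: $0$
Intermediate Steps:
$x{\left(b,j \right)} = -1 + 3 j$ ($x{\left(b,j \right)} = -5 + \left(4 + j 3\right) = -5 + \left(4 + 3 j\right) = -1 + 3 j$)
$I{\left(0 \right)} x{\left(t{\left(M \right)},W{\left(3 \right)} \right)} = 0 \left(-1 + 3 \left(-10\right)\right) = 0 \left(-1 - 30\right) = 0 \left(-31\right) = 0$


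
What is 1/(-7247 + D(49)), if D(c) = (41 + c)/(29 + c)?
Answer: -13/94196 ≈ -0.00013801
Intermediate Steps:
D(c) = (41 + c)/(29 + c)
1/(-7247 + D(49)) = 1/(-7247 + (41 + 49)/(29 + 49)) = 1/(-7247 + 90/78) = 1/(-7247 + (1/78)*90) = 1/(-7247 + 15/13) = 1/(-94196/13) = -13/94196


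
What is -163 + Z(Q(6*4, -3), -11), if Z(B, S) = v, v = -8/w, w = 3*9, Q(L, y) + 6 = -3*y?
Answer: -4409/27 ≈ -163.30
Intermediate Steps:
Q(L, y) = -6 - 3*y
w = 27
v = -8/27 ≈ -0.29630
Z(B, S) = -8/27
-163 + Z(Q(6*4, -3), -11) = -163 - 8/27 = -4409/27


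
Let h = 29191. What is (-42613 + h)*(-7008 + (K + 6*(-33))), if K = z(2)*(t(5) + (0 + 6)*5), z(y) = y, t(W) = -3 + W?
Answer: 95859924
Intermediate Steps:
K = 64 (K = 2*((-3 + 5) + (0 + 6)*5) = 2*(2 + 6*5) = 2*(2 + 30) = 2*32 = 64)
(-42613 + h)*(-7008 + (K + 6*(-33))) = (-42613 + 29191)*(-7008 + (64 + 6*(-33))) = -13422*(-7008 + (64 - 198)) = -13422*(-7008 - 134) = -13422*(-7142) = 95859924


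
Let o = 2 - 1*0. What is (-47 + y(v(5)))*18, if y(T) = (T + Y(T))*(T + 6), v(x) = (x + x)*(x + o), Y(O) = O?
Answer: 190674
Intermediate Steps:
o = 2 (o = 2 + 0 = 2)
v(x) = 2*x*(2 + x) (v(x) = (x + x)*(x + 2) = (2*x)*(2 + x) = 2*x*(2 + x))
y(T) = 2*T*(6 + T) (y(T) = (T + T)*(T + 6) = (2*T)*(6 + T) = 2*T*(6 + T))
(-47 + y(v(5)))*18 = (-47 + 2*(2*5*(2 + 5))*(6 + 2*5*(2 + 5)))*18 = (-47 + 2*(2*5*7)*(6 + 2*5*7))*18 = (-47 + 2*70*(6 + 70))*18 = (-47 + 2*70*76)*18 = (-47 + 10640)*18 = 10593*18 = 190674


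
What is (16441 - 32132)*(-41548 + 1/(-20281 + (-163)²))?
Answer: 4099333736693/6288 ≈ 6.5193e+8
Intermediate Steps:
(16441 - 32132)*(-41548 + 1/(-20281 + (-163)²)) = -15691*(-41548 + 1/(-20281 + 26569)) = -15691*(-41548 + 1/6288) = -15691*(-261253823/6288) = 4099333736693/6288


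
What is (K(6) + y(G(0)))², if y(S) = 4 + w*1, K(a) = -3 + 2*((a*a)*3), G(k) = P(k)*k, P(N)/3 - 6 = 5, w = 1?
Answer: 47524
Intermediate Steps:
P(N) = 33 (P(N) = 18 + 3*5 = 18 + 15 = 33)
G(k) = 33*k
K(a) = -3 + 6*a² (K(a) = -3 + 2*(a²*3) = -3 + 2*(3*a²) = -3 + 6*a²)
y(S) = 5 (y(S) = 4 + 1*1 = 4 + 1 = 5)
(K(6) + y(G(0)))² = ((-3 + 6*6²) + 5)² = ((-3 + 6*36) + 5)² = ((-3 + 216) + 5)² = (213 + 5)² = 218² = 47524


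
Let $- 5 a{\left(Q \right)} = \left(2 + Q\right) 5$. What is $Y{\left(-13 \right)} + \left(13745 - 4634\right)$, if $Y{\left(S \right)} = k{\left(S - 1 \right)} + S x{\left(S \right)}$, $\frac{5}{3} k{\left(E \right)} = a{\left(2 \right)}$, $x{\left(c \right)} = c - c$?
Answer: $\frac{45543}{5} \approx 9108.6$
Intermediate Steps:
$x{\left(c \right)} = 0$
$a{\left(Q \right)} = -2 - Q$ ($a{\left(Q \right)} = - \frac{\left(2 + Q\right) 5}{5} = - \frac{10 + 5 Q}{5} = -2 - Q$)
$k{\left(E \right)} = - \frac{12}{5}$ ($k{\left(E \right)} = \frac{3 \left(-2 - 2\right)}{5} = \frac{3}{5} \left(-4\right) = - \frac{12}{5}$)
$Y{\left(S \right)} = - \frac{12}{5}$ ($Y{\left(S \right)} = - \frac{12}{5} + S 0 = - \frac{12}{5} + 0 = - \frac{12}{5}$)
$Y{\left(-13 \right)} + \left(13745 - 4634\right) = - \frac{12}{5} + \left(13745 - 4634\right) = - \frac{12}{5} + 9111 = \frac{45543}{5}$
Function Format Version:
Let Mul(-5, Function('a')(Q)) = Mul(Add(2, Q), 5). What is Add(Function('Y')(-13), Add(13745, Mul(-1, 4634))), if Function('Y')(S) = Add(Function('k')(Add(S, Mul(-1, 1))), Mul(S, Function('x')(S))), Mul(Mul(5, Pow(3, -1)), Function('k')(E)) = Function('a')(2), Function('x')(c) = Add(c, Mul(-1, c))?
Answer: Rational(45543, 5) ≈ 9108.6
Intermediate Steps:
Function('x')(c) = 0
Function('a')(Q) = Add(-2, Mul(-1, Q)) (Function('a')(Q) = Mul(Rational(-1, 5), Mul(Add(2, Q), 5)) = Mul(Rational(-1, 5), Add(10, Mul(5, Q))) = Add(-2, Mul(-1, Q)))
Function('k')(E) = Rational(-12, 5) (Function('k')(E) = Mul(Rational(3, 5), Add(-2, Mul(-1, 2))) = Mul(Rational(3, 5), Add(-2, -2)) = Mul(Rational(3, 5), -4) = Rational(-12, 5))
Function('Y')(S) = Rational(-12, 5) (Function('Y')(S) = Add(Rational(-12, 5), Mul(S, 0)) = Add(Rational(-12, 5), 0) = Rational(-12, 5))
Add(Function('Y')(-13), Add(13745, Mul(-1, 4634))) = Add(Rational(-12, 5), Add(13745, Mul(-1, 4634))) = Add(Rational(-12, 5), Add(13745, -4634)) = Add(Rational(-12, 5), 9111) = Rational(45543, 5)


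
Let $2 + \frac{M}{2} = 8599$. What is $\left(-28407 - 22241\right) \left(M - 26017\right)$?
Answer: $446867304$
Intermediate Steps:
$M = 17194$ ($M = -4 + 2 \cdot 8599 = -4 + 17198 = 17194$)
$\left(-28407 - 22241\right) \left(M - 26017\right) = \left(-28407 - 22241\right) \left(17194 - 26017\right) = \left(-50648\right) \left(-8823\right) = 446867304$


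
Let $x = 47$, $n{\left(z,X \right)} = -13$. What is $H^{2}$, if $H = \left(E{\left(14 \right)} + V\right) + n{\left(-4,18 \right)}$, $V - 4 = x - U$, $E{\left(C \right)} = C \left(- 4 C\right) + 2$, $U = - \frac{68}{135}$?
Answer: $\frac{10074538384}{18225} \approx 5.5279 \cdot 10^{5}$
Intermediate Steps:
$U = - \frac{68}{135}$ ($U = \left(-68\right) \frac{1}{135} = - \frac{68}{135} \approx -0.5037$)
$E{\left(C \right)} = 2 - 4 C^{2}$ ($E{\left(C \right)} = - 4 C^{2} + 2 = 2 - 4 C^{2}$)
$V = \frac{6953}{135}$ ($V = 4 + \left(47 - - \frac{68}{135}\right) = 4 + \left(47 + \frac{68}{135}\right) = 4 + \frac{6413}{135} = \frac{6953}{135} \approx 51.504$)
$H = - \frac{100372}{135}$ ($H = \left(\left(2 - 4 \cdot 14^{2}\right) + \frac{6953}{135}\right) - 13 = \left(\left(2 - 784\right) + \frac{6953}{135}\right) - 13 = \left(-782 + \frac{6953}{135}\right) - 13 = - \frac{98617}{135} - 13 = - \frac{100372}{135} \approx -743.5$)
$H^{2} = \left(- \frac{100372}{135}\right)^{2} = \frac{10074538384}{18225}$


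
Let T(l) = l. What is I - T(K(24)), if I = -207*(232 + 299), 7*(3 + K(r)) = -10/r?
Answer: -9232771/84 ≈ -1.0991e+5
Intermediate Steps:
K(r) = -3 - 10/(7*r) (K(r) = -3 + (-10/r)/7 = -3 - 10/(7*r))
I = -109917 (I = -207*531 = -109917)
I - T(K(24)) = -109917 - (-3 - 10/7/24) = -109917 - (-3 - 10/7*1/24) = -109917 - (-3 - 5/84) = -109917 - 1*(-257/84) = -109917 + 257/84 = -9232771/84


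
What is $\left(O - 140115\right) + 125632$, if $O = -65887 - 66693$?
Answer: $-147063$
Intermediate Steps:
$O = -132580$
$\left(O - 140115\right) + 125632 = \left(-132580 - 140115\right) + 125632 = -272695 + 125632 = -147063$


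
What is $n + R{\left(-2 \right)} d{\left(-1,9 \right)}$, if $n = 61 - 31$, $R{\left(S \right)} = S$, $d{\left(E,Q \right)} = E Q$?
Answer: $48$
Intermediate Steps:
$n = 30$ ($n = 61 - 31 = 30$)
$n + R{\left(-2 \right)} d{\left(-1,9 \right)} = 30 - 2 \left(\left(-1\right) 9\right) = 30 - -18 = 30 + 18 = 48$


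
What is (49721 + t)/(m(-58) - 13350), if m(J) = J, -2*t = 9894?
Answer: -22387/6704 ≈ -3.3393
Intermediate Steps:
t = -4947 (t = -½*9894 = -4947)
(49721 + t)/(m(-58) - 13350) = (49721 - 4947)/(-58 - 13350) = 44774/(-13408) = 44774*(-1/13408) = -22387/6704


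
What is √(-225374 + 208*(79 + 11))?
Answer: I*√206654 ≈ 454.59*I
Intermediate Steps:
√(-225374 + 208*(79 + 11)) = √(-225374 + 208*90) = √(-225374 + 18720) = √(-206654) = I*√206654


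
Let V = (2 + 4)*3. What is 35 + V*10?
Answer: 215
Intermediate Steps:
V = 18 (V = 6*3 = 18)
35 + V*10 = 35 + 18*10 = 35 + 180 = 215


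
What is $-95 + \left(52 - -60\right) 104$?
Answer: $11553$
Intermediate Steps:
$-95 + \left(52 - -60\right) 104 = -95 + \left(52 + 60\right) 104 = -95 + 112 \cdot 104 = -95 + 11648 = 11553$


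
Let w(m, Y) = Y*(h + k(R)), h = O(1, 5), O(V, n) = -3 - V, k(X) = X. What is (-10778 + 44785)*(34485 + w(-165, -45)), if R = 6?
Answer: 1169670765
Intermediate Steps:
h = -4 (h = -3 - 1*1 = -3 - 1 = -4)
w(m, Y) = 2*Y (w(m, Y) = Y*(-4 + 6) = Y*2 = 2*Y)
(-10778 + 44785)*(34485 + w(-165, -45)) = (-10778 + 44785)*(34485 + 2*(-45)) = 34007*(34485 - 90) = 34007*34395 = 1169670765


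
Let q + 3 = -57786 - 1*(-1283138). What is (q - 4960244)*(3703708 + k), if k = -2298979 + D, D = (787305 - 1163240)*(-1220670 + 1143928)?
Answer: -107756981345872605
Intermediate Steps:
q = 1225349 (q = -3 + (-57786 - 1*(-1283138)) = -3 + (-57786 + 1283138) = -3 + 1225352 = 1225349)
D = 28850003770 (D = -375935*(-76742) = 28850003770)
k = 28847704791 (k = -2298979 + 28850003770 = 28847704791)
(q - 4960244)*(3703708 + k) = (1225349 - 4960244)*(3703708 + 28847704791) = -3734895*28851408499 = -107756981345872605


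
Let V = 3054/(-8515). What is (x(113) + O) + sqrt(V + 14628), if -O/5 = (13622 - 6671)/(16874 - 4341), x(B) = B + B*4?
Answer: 7046390/12533 + 3*sqrt(117842269610)/8515 ≈ 683.17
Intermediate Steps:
x(B) = 5*B (x(B) = B + 4*B = 5*B)
V = -3054/8515 (V = 3054*(-1/8515) = -3054/8515 ≈ -0.35866)
O = -34755/12533 (O = -5*(13622 - 6671)/(16874 - 4341) = -34755/12533 ≈ -2.7731)
(x(113) + O) + sqrt(V + 14628) = (5*113 - 34755/12533) + sqrt(-3054/8515 + 14628) = (565 - 34755/12533) + sqrt(124554366/8515) = 7046390/12533 + 3*sqrt(117842269610)/8515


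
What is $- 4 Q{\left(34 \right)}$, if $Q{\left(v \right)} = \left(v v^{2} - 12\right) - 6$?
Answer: $-157144$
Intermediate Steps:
$Q{\left(v \right)} = -18 + v^{3}$ ($Q{\left(v \right)} = \left(v^{3} - 12\right) - 6 = \left(-12 + v^{3}\right) - 6 = -18 + v^{3}$)
$- 4 Q{\left(34 \right)} = - 4 \left(-18 + 34^{3}\right) = - 4 \left(-18 + 39304\right) = \left(-4\right) 39286 = -157144$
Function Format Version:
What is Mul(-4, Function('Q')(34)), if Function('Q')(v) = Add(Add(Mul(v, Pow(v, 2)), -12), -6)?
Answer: -157144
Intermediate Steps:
Function('Q')(v) = Add(-18, Pow(v, 3)) (Function('Q')(v) = Add(Add(Pow(v, 3), -12), -6) = Add(Add(-12, Pow(v, 3)), -6) = Add(-18, Pow(v, 3)))
Mul(-4, Function('Q')(34)) = Mul(-4, Add(-18, Pow(34, 3))) = Mul(-4, Add(-18, 39304)) = Mul(-4, 39286) = -157144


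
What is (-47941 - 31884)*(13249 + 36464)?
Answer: -3968340225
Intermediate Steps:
(-47941 - 31884)*(13249 + 36464) = -79825*49713 = -3968340225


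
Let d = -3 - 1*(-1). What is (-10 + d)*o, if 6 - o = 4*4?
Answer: 120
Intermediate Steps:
o = -10 (o = 6 - 4*4 = 6 - 1*16 = 6 - 16 = -10)
d = -2 (d = -3 + 1 = -2)
(-10 + d)*o = (-10 - 2)*(-10) = -12*(-10) = 120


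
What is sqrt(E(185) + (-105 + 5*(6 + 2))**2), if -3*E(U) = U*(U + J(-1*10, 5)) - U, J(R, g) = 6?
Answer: 5*I*sqrt(2697)/3 ≈ 86.554*I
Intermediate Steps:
E(U) = U/3 - U*(6 + U)/3 (E(U) = -(U*(U + 6) - U)/3 = -(U*(6 + U) - U)/3 = -(-U + U*(6 + U))/3 = U/3 - U*(6 + U)/3)
sqrt(E(185) + (-105 + 5*(6 + 2))**2) = sqrt(-1/3*185*(5 + 185) + (-105 + 5*(6 + 2))**2) = sqrt(-1/3*185*190 + (-105 + 5*8)**2) = sqrt(-35150/3 + (-105 + 40)**2) = sqrt(-35150/3 + (-65)**2) = sqrt(-35150/3 + 4225) = sqrt(-22475/3) = 5*I*sqrt(2697)/3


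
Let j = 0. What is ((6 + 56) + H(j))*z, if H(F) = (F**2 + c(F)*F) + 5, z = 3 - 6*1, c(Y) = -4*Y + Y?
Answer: -201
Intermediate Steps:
c(Y) = -3*Y
z = -3 (z = 3 - 6 = -3)
H(F) = 5 - 2*F**2 (H(F) = (F**2 + (-3*F)*F) + 5 = (F**2 - 3*F**2) + 5 = -2*F**2 + 5 = 5 - 2*F**2)
((6 + 56) + H(j))*z = ((6 + 56) + (5 - 2*0**2))*(-3) = (62 + (5 - 2*0))*(-3) = (62 + (5 + 0))*(-3) = (62 + 5)*(-3) = 67*(-3) = -201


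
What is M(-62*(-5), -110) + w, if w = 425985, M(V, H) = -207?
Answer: 425778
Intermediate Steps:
M(-62*(-5), -110) + w = -207 + 425985 = 425778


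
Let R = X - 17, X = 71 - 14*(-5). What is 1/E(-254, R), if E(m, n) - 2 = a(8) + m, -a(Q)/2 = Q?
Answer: -1/268 ≈ -0.0037313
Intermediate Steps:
X = 141 (X = 71 + 70 = 141)
a(Q) = -2*Q
R = 124 (R = 141 - 17 = 124)
E(m, n) = -14 + m (E(m, n) = 2 + (-2*8 + m) = 2 + (-16 + m) = -14 + m)
1/E(-254, R) = 1/(-14 - 254) = 1/(-268) = -1/268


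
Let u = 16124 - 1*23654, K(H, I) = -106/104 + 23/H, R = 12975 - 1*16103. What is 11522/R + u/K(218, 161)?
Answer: 66721746341/8099956 ≈ 8237.3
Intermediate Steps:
R = -3128 (R = 12975 - 16103 = -3128)
K(H, I) = -53/52 + 23/H (K(H, I) = -106*1/104 + 23/H = -53/52 + 23/H)
u = -7530 (u = 16124 - 23654 = -7530)
11522/R + u/K(218, 161) = 11522/(-3128) - 7530/(-53/52 + 23/218) = 11522*(-1/3128) - 7530/(-53/52 + 23*(1/218)) = -5761/1564 - 7530/(-53/52 + 23/218) = -5761/1564 - 7530/(-5179/5668) = -5761/1564 - 7530*(-5668/5179) = -5761/1564 + 42680040/5179 = 66721746341/8099956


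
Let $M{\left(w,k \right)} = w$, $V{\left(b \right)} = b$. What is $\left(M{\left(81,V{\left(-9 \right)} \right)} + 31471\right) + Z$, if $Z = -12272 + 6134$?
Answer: $25414$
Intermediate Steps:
$Z = -6138$
$\left(M{\left(81,V{\left(-9 \right)} \right)} + 31471\right) + Z = \left(81 + 31471\right) - 6138 = 31552 - 6138 = 25414$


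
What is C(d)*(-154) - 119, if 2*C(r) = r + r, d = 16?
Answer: -2583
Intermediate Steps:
C(r) = r (C(r) = (r + r)/2 = (2*r)/2 = r)
C(d)*(-154) - 119 = 16*(-154) - 119 = -2464 - 119 = -2583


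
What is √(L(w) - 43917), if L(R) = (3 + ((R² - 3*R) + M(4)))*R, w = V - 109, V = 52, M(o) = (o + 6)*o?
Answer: 6*I*√6703 ≈ 491.23*I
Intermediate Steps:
M(o) = o*(6 + o) (M(o) = (6 + o)*o = o*(6 + o))
w = -57 (w = 52 - 109 = -57)
L(R) = R*(43 + R² - 3*R) (L(R) = (3 + ((R² - 3*R) + 4*(6 + 4)))*R = (3 + ((R² - 3*R) + 4*10))*R = (3 + ((R² - 3*R) + 40))*R = (3 + (40 + R² - 3*R))*R = (43 + R² - 3*R)*R = R*(43 + R² - 3*R))
√(L(w) - 43917) = √(-57*(43 + (-57)² - 3*(-57)) - 43917) = √(-57*(43 + 3249 + 171) - 43917) = √(-57*3463 - 43917) = √(-197391 - 43917) = √(-241308) = 6*I*√6703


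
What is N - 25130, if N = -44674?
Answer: -69804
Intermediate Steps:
N - 25130 = -44674 - 25130 = -69804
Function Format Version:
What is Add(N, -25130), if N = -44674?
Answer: -69804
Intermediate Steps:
Add(N, -25130) = Add(-44674, -25130) = -69804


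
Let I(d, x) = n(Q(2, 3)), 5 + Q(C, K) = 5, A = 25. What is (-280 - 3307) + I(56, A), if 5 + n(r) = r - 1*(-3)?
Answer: -3589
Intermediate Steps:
Q(C, K) = 0 (Q(C, K) = -5 + 5 = 0)
n(r) = -2 + r (n(r) = -5 + (r - 1*(-3)) = -5 + (r + 3) = -5 + (3 + r) = -2 + r)
I(d, x) = -2 (I(d, x) = -2 + 0 = -2)
(-280 - 3307) + I(56, A) = (-280 - 3307) - 2 = -3587 - 2 = -3589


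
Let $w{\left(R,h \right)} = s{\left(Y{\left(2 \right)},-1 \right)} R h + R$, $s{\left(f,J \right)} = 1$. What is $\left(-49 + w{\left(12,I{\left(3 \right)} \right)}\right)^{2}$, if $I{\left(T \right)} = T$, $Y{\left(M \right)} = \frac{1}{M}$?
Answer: $1$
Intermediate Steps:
$w{\left(R,h \right)} = R + R h$ ($w{\left(R,h \right)} = 1 R h + R = R h + R = R + R h$)
$\left(-49 + w{\left(12,I{\left(3 \right)} \right)}\right)^{2} = \left(-49 + 12 \left(1 + 3\right)\right)^{2} = \left(-49 + 12 \cdot 4\right)^{2} = \left(-49 + 48\right)^{2} = \left(-1\right)^{2} = 1$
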